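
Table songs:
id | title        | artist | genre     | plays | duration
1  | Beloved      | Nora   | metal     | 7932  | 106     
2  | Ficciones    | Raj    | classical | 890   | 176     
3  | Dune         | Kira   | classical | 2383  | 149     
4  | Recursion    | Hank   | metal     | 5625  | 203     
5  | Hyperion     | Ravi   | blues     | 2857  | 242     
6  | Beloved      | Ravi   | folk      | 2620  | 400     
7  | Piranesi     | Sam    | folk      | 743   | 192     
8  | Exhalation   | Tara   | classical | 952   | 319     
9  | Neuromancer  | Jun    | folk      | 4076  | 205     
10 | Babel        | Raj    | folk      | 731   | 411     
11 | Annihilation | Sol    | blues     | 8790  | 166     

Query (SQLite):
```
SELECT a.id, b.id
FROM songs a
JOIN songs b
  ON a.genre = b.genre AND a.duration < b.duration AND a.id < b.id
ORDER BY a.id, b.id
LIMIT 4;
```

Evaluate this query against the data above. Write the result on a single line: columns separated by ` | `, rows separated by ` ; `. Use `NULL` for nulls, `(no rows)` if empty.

1 | 4 ; 2 | 8 ; 3 | 8 ; 6 | 10

Pairs (a,b) with same genre, a.duration < b.duration, a.id < b.id.
genre groups: blues:{5,11} classical:{2,3,8} folk:{6,7,9,10} metal:{1,4}
Ordered by (a.id, b.id); first 4.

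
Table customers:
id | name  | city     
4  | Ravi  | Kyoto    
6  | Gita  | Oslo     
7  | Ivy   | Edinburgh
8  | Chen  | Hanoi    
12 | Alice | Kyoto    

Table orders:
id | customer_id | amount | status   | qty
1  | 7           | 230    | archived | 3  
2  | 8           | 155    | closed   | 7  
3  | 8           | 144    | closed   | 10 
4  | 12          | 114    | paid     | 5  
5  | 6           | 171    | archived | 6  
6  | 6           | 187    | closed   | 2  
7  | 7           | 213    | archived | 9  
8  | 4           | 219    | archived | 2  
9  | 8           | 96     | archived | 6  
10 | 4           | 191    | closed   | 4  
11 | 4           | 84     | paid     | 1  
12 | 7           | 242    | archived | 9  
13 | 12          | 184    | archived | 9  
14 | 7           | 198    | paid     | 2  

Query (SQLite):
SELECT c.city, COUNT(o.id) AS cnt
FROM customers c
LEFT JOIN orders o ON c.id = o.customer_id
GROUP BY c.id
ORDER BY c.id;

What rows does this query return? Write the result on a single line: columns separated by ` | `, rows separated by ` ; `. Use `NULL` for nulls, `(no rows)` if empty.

Kyoto | 3 ; Oslo | 2 ; Edinburgh | 4 ; Hanoi | 3 ; Kyoto | 2

LEFT JOIN keeps every customers row; unmatched ones get NULL for orders columns.
Group by customers.id and compute COUNT(o.id). COUNT(col) of an all-NULL group is 0.
  4: ids {8, 10, 11} → COUNT(o.id)=3
  6: ids {5, 6} → COUNT(o.id)=2
  7: ids {1, 7, 12, 14} → COUNT(o.id)=4
  8: ids {2, 3, 9} → COUNT(o.id)=3
  12: ids {4, 13} → COUNT(o.id)=2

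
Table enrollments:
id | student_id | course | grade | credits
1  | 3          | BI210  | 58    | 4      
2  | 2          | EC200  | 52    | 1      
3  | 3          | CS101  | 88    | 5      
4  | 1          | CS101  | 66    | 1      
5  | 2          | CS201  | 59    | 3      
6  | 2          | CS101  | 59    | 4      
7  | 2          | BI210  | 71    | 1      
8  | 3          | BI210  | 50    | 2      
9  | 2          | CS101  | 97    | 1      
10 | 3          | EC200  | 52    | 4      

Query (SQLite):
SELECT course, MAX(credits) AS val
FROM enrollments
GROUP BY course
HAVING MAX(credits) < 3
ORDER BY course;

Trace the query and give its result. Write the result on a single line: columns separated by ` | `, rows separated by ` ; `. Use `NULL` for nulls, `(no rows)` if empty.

Partition enrollments by course; compute MAX(credits) within each group.
HAVING: keep groups where MAX(credits) < 3.
  BI210: ids {1, 7, 8} → MAX(credits)=4
  CS101: ids {3, 4, 6, 9} → MAX(credits)=5
  CS201: ids {5} → MAX(credits)=3
  EC200: ids {2, 10} → MAX(credits)=4

(no rows)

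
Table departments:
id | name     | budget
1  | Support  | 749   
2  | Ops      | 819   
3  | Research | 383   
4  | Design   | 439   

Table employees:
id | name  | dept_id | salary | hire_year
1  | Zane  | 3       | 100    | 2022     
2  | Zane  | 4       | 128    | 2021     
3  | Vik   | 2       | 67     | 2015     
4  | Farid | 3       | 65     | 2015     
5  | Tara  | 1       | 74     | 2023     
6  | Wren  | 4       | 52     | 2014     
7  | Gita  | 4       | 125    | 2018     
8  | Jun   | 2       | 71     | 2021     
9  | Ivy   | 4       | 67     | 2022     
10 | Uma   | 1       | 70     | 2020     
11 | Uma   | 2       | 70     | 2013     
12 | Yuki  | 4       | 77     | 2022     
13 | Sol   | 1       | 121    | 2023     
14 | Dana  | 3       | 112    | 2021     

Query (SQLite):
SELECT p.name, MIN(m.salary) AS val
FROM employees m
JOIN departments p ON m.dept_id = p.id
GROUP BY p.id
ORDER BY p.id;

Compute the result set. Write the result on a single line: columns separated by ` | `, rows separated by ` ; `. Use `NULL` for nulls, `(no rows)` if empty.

Support | 70 ; Ops | 67 ; Research | 65 ; Design | 52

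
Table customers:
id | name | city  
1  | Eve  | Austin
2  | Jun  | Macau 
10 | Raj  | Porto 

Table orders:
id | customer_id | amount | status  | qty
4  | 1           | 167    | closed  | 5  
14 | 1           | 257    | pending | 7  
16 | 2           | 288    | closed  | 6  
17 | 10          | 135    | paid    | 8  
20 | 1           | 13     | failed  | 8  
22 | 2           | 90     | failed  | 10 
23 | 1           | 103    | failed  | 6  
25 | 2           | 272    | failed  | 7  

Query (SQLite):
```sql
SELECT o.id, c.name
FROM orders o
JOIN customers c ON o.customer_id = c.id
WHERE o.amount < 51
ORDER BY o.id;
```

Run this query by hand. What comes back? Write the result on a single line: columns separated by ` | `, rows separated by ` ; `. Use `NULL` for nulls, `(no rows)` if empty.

20 | Eve

Each orders row matches the customers row where customer_id = customers.id.
Then keep rows with o.amount < 51.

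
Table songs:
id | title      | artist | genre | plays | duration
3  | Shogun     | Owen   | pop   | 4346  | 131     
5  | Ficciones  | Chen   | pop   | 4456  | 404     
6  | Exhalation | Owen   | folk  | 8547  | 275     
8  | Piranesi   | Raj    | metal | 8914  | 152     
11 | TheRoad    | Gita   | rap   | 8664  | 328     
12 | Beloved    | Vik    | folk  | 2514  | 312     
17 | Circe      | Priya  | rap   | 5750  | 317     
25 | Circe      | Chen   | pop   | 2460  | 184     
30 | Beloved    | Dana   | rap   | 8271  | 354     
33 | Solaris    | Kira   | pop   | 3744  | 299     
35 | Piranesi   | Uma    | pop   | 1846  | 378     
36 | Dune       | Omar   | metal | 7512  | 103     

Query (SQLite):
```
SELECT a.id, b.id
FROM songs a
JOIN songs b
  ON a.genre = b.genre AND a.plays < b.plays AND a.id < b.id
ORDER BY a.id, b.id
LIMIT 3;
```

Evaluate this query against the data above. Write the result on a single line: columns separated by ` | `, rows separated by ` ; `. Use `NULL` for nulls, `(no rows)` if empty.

Pairs (a,b) with same genre, a.plays < b.plays, a.id < b.id.
genre groups: folk:{6,12} metal:{8,36} pop:{3,5,25,33,35} rap:{11,17,30}
Ordered by (a.id, b.id); first 3.

3 | 5 ; 17 | 30 ; 25 | 33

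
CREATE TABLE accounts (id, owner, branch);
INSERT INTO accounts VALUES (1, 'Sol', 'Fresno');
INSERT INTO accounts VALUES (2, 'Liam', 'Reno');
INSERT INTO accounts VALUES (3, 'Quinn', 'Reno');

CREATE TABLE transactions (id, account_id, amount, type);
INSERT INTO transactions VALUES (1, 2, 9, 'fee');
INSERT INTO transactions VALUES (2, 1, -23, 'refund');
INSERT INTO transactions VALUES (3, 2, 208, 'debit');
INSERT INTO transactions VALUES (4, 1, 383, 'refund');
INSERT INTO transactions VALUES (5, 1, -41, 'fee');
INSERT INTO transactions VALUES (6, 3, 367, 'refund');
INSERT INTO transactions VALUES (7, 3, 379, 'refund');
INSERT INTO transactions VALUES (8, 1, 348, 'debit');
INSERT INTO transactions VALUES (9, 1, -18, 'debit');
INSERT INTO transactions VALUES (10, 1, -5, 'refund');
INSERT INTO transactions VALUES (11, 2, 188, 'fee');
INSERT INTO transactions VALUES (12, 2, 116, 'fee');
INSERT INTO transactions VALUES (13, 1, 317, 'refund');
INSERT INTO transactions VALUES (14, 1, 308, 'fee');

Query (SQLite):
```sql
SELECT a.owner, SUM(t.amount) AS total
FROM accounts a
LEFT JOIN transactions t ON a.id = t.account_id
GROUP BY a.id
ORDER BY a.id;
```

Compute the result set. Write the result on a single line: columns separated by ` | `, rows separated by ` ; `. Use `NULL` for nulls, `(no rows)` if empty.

Sol | 1269 ; Liam | 521 ; Quinn | 746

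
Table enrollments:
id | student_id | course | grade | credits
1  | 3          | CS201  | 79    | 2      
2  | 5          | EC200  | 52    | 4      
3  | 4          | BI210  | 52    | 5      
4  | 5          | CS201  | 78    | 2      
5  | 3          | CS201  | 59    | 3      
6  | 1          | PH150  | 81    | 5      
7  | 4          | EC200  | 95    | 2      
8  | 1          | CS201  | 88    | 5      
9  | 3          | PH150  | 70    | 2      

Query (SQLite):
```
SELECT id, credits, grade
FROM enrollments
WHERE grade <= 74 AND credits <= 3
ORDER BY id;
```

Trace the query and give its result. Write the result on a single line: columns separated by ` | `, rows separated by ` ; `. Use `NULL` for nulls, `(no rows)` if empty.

grade <= 74: ids {2, 3, 5, 9}
credits <= 3: ids {1, 4, 5, 7, 9}
Combine with AND.

5 | 3 | 59 ; 9 | 2 | 70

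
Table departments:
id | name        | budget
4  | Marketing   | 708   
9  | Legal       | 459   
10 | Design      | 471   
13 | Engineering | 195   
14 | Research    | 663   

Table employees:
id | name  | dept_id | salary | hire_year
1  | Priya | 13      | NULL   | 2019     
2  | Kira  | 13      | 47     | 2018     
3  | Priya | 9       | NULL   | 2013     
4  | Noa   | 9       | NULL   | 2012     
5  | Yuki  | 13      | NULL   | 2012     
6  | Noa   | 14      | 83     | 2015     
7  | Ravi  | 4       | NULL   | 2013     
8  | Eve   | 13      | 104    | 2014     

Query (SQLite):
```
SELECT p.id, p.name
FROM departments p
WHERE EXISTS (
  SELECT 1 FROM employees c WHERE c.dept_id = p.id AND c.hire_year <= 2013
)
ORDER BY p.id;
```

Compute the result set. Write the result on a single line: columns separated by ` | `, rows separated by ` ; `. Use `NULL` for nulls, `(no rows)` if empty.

4 | Marketing ; 9 | Legal ; 13 | Engineering

For each departments row, check whether any employees with matching dept_id has hire_year <= 2013.
Keep rows where that is true.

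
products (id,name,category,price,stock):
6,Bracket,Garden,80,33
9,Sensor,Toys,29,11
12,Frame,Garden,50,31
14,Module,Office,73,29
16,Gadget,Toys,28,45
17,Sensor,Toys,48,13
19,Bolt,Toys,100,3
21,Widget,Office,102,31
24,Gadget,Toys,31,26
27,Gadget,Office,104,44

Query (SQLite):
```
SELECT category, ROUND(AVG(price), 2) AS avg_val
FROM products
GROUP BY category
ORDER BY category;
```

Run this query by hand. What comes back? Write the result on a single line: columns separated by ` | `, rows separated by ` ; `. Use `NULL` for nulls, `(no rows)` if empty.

Garden | 65 ; Office | 93 ; Toys | 47.2

Partition products by category; compute ROUND(AVG(price), 2) within each group.
  Garden: ids {6, 12} → ROUND(AVG(price), 2)=65
  Office: ids {14, 21, 27} → ROUND(AVG(price), 2)=93
  Toys: ids {9, 16, 17, 19, 24} → ROUND(AVG(price), 2)=47.2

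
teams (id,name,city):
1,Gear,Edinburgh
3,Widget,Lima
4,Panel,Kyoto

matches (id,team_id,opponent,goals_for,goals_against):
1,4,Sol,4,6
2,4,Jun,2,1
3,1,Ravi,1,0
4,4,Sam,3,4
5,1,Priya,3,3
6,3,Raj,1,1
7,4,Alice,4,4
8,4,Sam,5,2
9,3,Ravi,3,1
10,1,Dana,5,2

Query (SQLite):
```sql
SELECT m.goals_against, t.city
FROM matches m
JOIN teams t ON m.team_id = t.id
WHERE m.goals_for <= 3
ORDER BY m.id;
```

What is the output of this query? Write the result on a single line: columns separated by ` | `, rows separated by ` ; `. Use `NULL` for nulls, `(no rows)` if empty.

1 | Kyoto ; 0 | Edinburgh ; 4 | Kyoto ; 3 | Edinburgh ; 1 | Lima ; 1 | Lima

Each matches row matches the teams row where team_id = teams.id.
Then keep rows with m.goals_for <= 3.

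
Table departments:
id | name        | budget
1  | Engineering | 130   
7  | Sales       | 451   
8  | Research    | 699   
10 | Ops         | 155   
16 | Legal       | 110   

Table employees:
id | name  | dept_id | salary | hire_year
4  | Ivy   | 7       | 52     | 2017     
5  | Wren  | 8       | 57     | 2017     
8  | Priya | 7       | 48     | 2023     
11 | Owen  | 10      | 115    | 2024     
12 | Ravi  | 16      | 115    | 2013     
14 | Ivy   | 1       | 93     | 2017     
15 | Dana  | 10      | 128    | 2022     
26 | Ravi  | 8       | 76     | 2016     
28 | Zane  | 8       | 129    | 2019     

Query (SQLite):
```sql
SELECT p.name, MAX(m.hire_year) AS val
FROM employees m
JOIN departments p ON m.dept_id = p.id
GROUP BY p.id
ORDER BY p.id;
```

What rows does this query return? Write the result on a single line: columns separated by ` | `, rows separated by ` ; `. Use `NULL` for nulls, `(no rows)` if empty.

Join each employees row to its departments via dept_id.
Group joined rows by departments.id; compute MAX(m.hire_year) per group.
  1: ids {14} → MAX(m.hire_year)=2017
  7: ids {4, 8} → MAX(m.hire_year)=2023
  8: ids {5, 26, 28} → MAX(m.hire_year)=2019
  10: ids {11, 15} → MAX(m.hire_year)=2024
  16: ids {12} → MAX(m.hire_year)=2013

Engineering | 2017 ; Sales | 2023 ; Research | 2019 ; Ops | 2024 ; Legal | 2013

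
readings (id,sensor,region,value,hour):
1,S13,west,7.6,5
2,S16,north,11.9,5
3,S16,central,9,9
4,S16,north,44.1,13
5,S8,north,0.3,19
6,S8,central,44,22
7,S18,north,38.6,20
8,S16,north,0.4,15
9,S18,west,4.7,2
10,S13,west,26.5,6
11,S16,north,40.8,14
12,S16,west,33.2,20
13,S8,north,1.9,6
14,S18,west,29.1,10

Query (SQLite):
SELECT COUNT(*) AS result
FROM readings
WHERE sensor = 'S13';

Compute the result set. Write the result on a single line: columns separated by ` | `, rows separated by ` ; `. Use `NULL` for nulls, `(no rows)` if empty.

Rows where sensor='S13' → hour values: [5, 6].
COUNT(*) counts rows → 2.

2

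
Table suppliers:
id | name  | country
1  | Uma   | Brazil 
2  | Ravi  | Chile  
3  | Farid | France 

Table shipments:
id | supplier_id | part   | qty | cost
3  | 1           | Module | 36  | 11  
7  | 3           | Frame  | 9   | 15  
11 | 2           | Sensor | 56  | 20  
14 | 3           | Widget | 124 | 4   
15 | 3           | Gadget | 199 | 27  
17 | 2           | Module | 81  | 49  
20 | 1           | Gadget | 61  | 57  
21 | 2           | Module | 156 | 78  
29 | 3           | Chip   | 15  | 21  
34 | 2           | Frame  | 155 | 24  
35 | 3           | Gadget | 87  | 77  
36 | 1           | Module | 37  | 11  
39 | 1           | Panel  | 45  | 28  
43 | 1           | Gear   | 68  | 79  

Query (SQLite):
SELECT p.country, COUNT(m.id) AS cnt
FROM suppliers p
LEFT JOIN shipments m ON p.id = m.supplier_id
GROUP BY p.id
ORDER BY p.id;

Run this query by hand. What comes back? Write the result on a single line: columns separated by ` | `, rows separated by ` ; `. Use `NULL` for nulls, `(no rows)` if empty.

LEFT JOIN keeps every suppliers row; unmatched ones get NULL for shipments columns.
Group by suppliers.id and compute COUNT(m.id). COUNT(col) of an all-NULL group is 0.
  1: ids {3, 20, 36, 39, 43} → COUNT(m.id)=5
  2: ids {11, 17, 21, 34} → COUNT(m.id)=4
  3: ids {7, 14, 15, 29, 35} → COUNT(m.id)=5

Brazil | 5 ; Chile | 4 ; France | 5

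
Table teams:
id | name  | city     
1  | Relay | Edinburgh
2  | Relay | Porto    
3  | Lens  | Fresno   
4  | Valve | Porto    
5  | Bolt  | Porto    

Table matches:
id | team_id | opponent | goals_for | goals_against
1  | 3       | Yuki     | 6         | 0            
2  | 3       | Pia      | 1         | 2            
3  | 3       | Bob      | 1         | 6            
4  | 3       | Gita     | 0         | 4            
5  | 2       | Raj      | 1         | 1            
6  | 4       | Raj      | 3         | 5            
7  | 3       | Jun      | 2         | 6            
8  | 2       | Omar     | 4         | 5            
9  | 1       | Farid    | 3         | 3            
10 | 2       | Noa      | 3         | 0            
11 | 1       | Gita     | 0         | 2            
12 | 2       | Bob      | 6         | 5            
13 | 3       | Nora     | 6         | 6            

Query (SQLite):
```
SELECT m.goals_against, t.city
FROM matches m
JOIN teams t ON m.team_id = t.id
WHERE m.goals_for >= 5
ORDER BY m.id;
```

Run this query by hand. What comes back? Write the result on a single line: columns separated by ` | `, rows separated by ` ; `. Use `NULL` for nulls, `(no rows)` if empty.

0 | Fresno ; 5 | Porto ; 6 | Fresno

Each matches row matches the teams row where team_id = teams.id.
Then keep rows with m.goals_for >= 5.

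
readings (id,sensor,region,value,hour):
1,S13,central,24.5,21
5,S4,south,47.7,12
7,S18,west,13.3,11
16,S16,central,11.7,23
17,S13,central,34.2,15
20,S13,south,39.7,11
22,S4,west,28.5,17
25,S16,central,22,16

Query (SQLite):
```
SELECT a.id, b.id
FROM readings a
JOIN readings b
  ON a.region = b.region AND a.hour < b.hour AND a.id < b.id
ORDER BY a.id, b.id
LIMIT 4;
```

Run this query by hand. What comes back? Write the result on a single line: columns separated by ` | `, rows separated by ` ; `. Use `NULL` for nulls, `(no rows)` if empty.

1 | 16 ; 7 | 22 ; 17 | 25

Pairs (a,b) with same region, a.hour < b.hour, a.id < b.id.
region groups: central:{1,16,17,25} south:{5,20} west:{7,22}
Ordered by (a.id, b.id); first 4.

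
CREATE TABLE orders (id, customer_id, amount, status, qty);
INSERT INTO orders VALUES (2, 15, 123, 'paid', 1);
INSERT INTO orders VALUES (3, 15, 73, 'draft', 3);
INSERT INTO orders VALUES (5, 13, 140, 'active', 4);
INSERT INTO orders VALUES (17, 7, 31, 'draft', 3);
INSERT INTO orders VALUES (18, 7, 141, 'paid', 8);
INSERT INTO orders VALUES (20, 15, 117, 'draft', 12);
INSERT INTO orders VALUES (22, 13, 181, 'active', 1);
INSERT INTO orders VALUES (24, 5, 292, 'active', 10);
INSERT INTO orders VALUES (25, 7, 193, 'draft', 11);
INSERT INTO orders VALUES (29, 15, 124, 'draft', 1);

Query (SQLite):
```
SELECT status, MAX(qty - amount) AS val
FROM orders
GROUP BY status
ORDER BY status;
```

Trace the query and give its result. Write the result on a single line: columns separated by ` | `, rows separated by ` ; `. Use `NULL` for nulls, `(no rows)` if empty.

For each row compute qty - amount.
Group by status; take MAX of the expression per group.
  active: ids {5, 22, 24} → MAX(qty - amount)=-136
  draft: ids {3, 17, 20, 25, 29} → MAX(qty - amount)=-28
  paid: ids {2, 18} → MAX(qty - amount)=-122

active | -136 ; draft | -28 ; paid | -122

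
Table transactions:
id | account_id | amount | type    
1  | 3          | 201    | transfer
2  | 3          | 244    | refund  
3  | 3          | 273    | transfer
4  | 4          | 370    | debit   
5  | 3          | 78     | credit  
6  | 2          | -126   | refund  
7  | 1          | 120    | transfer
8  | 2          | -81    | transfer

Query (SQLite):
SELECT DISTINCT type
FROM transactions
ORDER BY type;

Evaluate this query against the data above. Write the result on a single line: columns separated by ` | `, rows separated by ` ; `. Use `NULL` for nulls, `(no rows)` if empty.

credit ; debit ; refund ; transfer

Collect distinct type values from transactions.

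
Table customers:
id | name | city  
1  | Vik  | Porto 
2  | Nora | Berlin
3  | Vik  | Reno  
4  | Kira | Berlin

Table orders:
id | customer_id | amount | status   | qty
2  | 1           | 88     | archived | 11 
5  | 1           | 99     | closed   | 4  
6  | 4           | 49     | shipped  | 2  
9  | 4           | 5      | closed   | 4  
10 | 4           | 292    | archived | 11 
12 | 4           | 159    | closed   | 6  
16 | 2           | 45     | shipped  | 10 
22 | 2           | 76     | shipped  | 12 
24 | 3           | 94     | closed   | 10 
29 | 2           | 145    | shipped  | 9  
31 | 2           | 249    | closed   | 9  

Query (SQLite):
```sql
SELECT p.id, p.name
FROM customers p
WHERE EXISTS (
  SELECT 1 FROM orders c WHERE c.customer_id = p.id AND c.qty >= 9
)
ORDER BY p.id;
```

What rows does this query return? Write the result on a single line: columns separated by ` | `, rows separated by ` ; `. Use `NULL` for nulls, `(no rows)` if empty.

For each customers row, check whether any orders with matching customer_id has qty >= 9.
Keep rows where that is true.

1 | Vik ; 2 | Nora ; 3 | Vik ; 4 | Kira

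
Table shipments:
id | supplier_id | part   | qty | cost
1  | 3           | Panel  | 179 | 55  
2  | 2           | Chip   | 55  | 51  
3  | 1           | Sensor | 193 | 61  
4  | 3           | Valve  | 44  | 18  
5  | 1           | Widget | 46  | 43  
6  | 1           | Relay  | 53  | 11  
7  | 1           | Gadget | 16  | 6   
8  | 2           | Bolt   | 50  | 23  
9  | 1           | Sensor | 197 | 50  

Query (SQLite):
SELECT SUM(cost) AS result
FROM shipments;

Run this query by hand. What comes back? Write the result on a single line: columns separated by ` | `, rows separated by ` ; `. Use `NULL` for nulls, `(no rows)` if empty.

All cost values: [55, 51, 61, 18, 43, 11, 6, 23, 50].
SUM of non-NULL values = 318.

318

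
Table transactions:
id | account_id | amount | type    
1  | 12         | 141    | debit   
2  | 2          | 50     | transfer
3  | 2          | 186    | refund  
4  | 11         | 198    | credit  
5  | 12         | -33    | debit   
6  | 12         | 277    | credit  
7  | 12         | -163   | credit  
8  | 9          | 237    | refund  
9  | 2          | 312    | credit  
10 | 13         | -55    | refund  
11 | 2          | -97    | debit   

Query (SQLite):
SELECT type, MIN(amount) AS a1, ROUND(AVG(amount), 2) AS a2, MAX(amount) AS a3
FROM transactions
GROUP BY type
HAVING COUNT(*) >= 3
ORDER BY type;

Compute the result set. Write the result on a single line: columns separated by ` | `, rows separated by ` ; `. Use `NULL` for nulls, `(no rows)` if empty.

Group transactions by type.
Per group compute: MIN(amount), ROUND(AVG(amount), 2), MAX(amount).
HAVING: drop groups with fewer than 3 rows.
  credit: ids {4, 6, 7, 9} → MIN(amount)=-163, ROUND(AVG(amount), 2)=156, MAX(amount)=312
  debit: ids {1, 5, 11} → MIN(amount)=-97, ROUND(AVG(amount), 2)=3.67, MAX(amount)=141
  refund: ids {3, 8, 10} → MIN(amount)=-55, ROUND(AVG(amount), 2)=122.67, MAX(amount)=237
  transfer: ids {2} → MIN(amount)=50, ROUND(AVG(amount), 2)=50, MAX(amount)=50

credit | -163 | 156 | 312 ; debit | -97 | 3.67 | 141 ; refund | -55 | 122.67 | 237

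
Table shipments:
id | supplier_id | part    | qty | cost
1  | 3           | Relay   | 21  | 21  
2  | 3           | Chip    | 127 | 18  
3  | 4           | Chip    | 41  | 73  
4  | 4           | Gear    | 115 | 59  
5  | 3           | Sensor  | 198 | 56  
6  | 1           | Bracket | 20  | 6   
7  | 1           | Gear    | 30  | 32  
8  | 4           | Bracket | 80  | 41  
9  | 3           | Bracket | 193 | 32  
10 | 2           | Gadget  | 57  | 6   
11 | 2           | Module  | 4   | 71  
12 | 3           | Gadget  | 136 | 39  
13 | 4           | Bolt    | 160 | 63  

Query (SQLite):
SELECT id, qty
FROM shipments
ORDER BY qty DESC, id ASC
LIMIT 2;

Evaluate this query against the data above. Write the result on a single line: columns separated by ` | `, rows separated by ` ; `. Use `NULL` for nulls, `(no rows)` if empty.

5 | 198 ; 9 | 193

Sort by qty desc, tiebreak id asc: (198, id=5), (193, id=9), (160, id=13), (136, id=12), (127, id=2) …. Take first 2.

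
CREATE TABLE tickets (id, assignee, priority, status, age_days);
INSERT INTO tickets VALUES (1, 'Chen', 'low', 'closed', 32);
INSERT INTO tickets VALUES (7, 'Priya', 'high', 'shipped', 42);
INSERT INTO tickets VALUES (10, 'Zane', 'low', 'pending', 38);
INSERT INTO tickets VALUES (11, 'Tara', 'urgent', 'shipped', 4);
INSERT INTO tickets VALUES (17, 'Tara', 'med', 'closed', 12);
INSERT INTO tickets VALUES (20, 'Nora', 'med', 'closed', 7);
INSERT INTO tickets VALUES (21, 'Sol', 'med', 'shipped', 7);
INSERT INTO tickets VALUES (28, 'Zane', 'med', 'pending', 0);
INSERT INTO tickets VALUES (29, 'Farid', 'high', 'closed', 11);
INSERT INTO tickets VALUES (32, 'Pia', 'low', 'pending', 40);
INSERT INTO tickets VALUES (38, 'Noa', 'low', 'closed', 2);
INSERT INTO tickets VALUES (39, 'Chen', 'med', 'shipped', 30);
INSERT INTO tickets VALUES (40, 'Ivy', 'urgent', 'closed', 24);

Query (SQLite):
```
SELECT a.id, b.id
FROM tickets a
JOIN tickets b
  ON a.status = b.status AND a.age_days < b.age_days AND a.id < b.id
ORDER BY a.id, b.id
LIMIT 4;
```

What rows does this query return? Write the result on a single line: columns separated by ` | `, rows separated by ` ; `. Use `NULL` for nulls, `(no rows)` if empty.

Pairs (a,b) with same status, a.age_days < b.age_days, a.id < b.id.
status groups: closed:{1,17,20,29,38,40} pending:{10,28,32} shipped:{7,11,21,39}
Ordered by (a.id, b.id); first 4.

10 | 32 ; 11 | 21 ; 11 | 39 ; 17 | 40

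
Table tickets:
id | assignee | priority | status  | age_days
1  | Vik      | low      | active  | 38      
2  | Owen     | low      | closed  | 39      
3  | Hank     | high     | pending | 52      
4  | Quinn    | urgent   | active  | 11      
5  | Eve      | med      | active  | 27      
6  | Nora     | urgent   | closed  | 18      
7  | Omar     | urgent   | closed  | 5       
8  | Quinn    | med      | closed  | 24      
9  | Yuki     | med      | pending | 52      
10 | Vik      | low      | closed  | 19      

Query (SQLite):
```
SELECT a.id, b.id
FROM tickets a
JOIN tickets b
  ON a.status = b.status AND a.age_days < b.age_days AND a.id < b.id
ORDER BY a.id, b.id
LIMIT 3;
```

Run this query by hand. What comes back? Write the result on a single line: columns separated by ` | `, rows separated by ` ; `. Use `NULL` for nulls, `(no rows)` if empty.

4 | 5 ; 6 | 8 ; 6 | 10

Pairs (a,b) with same status, a.age_days < b.age_days, a.id < b.id.
status groups: active:{1,4,5} closed:{2,6,7,8,10} pending:{3,9}
Ordered by (a.id, b.id); first 3.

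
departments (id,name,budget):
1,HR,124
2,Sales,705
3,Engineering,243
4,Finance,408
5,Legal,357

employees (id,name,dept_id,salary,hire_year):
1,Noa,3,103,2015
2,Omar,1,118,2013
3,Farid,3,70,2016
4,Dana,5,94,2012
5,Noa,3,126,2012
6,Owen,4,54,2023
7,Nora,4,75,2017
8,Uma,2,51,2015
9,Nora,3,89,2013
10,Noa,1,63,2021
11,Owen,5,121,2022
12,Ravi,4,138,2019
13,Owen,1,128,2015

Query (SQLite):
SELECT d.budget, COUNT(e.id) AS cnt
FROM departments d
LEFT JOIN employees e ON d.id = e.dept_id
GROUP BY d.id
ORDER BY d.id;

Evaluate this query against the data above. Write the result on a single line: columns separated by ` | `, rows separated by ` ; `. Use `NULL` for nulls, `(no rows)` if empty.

LEFT JOIN keeps every departments row; unmatched ones get NULL for employees columns.
Group by departments.id and compute COUNT(e.id). COUNT(col) of an all-NULL group is 0.
  1: ids {2, 10, 13} → COUNT(e.id)=3
  2: ids {8} → COUNT(e.id)=1
  3: ids {1, 3, 5, 9} → COUNT(e.id)=4
  4: ids {6, 7, 12} → COUNT(e.id)=3
  5: ids {4, 11} → COUNT(e.id)=2

124 | 3 ; 705 | 1 ; 243 | 4 ; 408 | 3 ; 357 | 2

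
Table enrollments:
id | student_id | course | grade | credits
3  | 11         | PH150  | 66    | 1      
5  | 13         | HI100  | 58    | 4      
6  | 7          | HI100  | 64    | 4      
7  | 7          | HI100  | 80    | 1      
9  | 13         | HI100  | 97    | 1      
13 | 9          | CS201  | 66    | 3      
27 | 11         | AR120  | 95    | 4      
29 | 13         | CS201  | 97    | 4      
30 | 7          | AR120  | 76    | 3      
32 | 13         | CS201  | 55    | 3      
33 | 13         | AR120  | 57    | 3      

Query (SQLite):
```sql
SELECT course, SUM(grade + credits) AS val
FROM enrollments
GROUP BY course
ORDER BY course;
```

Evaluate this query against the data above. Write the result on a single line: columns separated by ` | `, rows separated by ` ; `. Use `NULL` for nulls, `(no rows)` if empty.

AR120 | 238 ; CS201 | 228 ; HI100 | 309 ; PH150 | 67

For each row compute grade + credits.
Group by course; take SUM of the expression per group.
  AR120: ids {27, 30, 33} → SUM(grade + credits)=238
  CS201: ids {13, 29, 32} → SUM(grade + credits)=228
  HI100: ids {5, 6, 7, 9} → SUM(grade + credits)=309
  PH150: ids {3} → SUM(grade + credits)=67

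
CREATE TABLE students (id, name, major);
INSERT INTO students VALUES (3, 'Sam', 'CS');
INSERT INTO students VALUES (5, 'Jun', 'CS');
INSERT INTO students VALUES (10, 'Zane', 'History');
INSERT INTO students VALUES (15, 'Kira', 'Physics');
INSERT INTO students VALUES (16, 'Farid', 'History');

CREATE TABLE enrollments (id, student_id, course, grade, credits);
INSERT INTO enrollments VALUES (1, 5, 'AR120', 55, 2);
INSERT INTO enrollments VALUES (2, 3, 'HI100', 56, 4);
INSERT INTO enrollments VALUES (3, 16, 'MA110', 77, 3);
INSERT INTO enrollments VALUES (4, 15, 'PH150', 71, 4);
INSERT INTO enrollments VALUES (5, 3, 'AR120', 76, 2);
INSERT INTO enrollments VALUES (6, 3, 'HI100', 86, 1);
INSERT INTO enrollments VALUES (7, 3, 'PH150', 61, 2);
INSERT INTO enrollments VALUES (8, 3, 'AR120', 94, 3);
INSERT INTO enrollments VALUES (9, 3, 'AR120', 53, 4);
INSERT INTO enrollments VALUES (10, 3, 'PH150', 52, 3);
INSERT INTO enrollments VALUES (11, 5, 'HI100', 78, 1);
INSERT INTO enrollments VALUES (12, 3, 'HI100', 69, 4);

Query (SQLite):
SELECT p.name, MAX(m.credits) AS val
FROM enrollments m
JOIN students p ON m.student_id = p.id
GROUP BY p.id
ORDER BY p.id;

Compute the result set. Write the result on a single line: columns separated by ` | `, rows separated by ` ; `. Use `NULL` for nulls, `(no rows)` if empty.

Join each enrollments row to its students via student_id.
Group joined rows by students.id; compute MAX(m.credits) per group.
  3: ids {2, 5, 6, 7, 8, 9, 10, 12} → MAX(m.credits)=4
  5: ids {1, 11} → MAX(m.credits)=2
  15: ids {4} → MAX(m.credits)=4
  16: ids {3} → MAX(m.credits)=3

Sam | 4 ; Jun | 2 ; Kira | 4 ; Farid | 3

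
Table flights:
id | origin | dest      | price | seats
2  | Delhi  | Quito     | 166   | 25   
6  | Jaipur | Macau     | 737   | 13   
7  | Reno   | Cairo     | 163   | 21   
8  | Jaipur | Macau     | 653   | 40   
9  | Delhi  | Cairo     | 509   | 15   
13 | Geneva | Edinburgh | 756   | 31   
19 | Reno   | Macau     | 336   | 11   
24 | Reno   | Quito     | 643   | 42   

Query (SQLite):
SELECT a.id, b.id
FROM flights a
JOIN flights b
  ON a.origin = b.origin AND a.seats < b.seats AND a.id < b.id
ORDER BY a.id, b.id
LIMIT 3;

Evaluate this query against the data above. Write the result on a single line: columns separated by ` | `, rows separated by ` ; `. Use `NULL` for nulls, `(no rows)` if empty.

6 | 8 ; 7 | 24 ; 19 | 24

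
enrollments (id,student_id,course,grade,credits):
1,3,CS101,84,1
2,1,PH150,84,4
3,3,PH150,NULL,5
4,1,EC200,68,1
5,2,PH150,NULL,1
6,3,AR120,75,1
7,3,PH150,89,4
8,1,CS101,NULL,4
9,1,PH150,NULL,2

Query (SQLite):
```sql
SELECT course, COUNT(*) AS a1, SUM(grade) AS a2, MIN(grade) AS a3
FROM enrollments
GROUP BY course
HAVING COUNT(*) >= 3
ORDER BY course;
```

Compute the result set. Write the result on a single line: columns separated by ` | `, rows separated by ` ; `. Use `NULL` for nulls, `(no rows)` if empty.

Group enrollments by course.
Per group compute: COUNT(*), SUM(grade), MIN(grade).
HAVING: drop groups with fewer than 3 rows.
  AR120: ids {6} → COUNT(*)=1, SUM(grade)=75, MIN(grade)=75
  CS101: ids {1, 8} → COUNT(*)=2, SUM(grade)=84, MIN(grade)=84
  EC200: ids {4} → COUNT(*)=1, SUM(grade)=68, MIN(grade)=68
  PH150: ids {2, 3, 5, 7, 9} → COUNT(*)=5, SUM(grade)=173, MIN(grade)=84

PH150 | 5 | 173 | 84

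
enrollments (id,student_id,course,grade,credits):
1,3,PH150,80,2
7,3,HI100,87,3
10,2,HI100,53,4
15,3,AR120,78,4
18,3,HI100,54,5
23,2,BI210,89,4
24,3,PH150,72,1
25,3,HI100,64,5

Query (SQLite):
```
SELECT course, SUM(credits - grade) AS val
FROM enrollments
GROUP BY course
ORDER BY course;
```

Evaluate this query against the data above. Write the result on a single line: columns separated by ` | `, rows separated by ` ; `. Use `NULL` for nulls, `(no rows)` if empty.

AR120 | -74 ; BI210 | -85 ; HI100 | -241 ; PH150 | -149

For each row compute credits - grade.
Group by course; take SUM of the expression per group.
  AR120: ids {15} → SUM(credits - grade)=-74
  BI210: ids {23} → SUM(credits - grade)=-85
  HI100: ids {7, 10, 18, 25} → SUM(credits - grade)=-241
  PH150: ids {1, 24} → SUM(credits - grade)=-149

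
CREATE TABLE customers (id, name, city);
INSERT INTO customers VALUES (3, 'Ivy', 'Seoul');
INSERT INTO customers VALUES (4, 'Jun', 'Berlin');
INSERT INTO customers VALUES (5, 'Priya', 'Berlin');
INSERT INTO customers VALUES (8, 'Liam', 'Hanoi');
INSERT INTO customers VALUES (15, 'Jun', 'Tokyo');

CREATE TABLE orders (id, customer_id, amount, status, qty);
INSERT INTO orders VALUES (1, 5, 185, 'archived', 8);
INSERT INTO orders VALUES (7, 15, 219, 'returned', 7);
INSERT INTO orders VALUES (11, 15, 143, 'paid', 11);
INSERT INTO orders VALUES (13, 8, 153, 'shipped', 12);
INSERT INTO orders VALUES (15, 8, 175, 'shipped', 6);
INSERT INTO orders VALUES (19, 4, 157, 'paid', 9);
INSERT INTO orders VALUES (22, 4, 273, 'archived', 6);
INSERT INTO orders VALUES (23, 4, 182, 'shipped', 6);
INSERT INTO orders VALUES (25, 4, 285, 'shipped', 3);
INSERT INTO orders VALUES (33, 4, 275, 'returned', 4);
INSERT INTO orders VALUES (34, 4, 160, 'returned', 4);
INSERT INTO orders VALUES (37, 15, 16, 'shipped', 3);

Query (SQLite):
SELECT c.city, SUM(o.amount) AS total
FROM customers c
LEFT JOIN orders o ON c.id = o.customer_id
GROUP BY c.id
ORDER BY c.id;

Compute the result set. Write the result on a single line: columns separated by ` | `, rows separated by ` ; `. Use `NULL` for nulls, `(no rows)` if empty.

LEFT JOIN keeps every customers row; unmatched ones get NULL for orders columns.
Group by customers.id and compute SUM(o.amount). SUM over an all-NULL group is NULL.
  3: ids {—} → SUM(o.amount)=NULL
  4: ids {19, 22, 23, 25, 33, 34} → SUM(o.amount)=1332
  5: ids {1} → SUM(o.amount)=185
  8: ids {13, 15} → SUM(o.amount)=328
  15: ids {7, 11, 37} → SUM(o.amount)=378

Seoul | NULL ; Berlin | 1332 ; Berlin | 185 ; Hanoi | 328 ; Tokyo | 378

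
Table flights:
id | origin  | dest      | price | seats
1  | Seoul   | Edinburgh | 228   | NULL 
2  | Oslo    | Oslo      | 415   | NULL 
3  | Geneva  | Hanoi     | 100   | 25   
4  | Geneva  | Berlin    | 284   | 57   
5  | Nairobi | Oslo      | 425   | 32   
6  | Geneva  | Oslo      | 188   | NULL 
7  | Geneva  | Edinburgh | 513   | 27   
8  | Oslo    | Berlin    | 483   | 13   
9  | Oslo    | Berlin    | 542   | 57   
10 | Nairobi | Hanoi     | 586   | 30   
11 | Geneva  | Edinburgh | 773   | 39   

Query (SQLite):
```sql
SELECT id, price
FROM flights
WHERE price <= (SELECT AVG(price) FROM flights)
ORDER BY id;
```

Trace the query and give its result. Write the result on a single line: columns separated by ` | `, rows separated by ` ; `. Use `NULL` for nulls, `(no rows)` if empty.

Scalar subquery: AVG(price) over all flights rows = 412.454545 (≈; comparison uses full precision).
Keep rows where price <= that value.

1 | 228 ; 3 | 100 ; 4 | 284 ; 6 | 188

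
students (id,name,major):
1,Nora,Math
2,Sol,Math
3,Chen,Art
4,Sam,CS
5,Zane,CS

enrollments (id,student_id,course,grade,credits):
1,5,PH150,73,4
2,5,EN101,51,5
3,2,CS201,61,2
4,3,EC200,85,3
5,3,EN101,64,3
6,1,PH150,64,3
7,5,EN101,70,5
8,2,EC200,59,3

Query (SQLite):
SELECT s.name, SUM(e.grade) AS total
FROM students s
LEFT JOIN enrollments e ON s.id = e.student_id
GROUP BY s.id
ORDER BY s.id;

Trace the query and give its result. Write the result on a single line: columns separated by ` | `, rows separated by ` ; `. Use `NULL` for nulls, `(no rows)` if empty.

Nora | 64 ; Sol | 120 ; Chen | 149 ; Sam | NULL ; Zane | 194

LEFT JOIN keeps every students row; unmatched ones get NULL for enrollments columns.
Group by students.id and compute SUM(e.grade). SUM over an all-NULL group is NULL.
  1: ids {6} → SUM(e.grade)=64
  2: ids {3, 8} → SUM(e.grade)=120
  3: ids {4, 5} → SUM(e.grade)=149
  4: ids {—} → SUM(e.grade)=NULL
  5: ids {1, 2, 7} → SUM(e.grade)=194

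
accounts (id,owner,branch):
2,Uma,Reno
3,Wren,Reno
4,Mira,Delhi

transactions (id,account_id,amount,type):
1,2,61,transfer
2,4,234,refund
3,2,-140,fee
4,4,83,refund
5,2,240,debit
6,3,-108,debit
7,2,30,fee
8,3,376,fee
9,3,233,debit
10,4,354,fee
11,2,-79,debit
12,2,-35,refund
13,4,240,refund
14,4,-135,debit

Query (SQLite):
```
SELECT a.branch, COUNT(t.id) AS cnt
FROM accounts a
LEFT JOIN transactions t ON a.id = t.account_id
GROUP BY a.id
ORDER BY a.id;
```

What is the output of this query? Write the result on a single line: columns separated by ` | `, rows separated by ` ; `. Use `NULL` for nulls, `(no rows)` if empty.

LEFT JOIN keeps every accounts row; unmatched ones get NULL for transactions columns.
Group by accounts.id and compute COUNT(t.id). COUNT(col) of an all-NULL group is 0.
  2: ids {1, 3, 5, 7, 11, 12} → COUNT(t.id)=6
  3: ids {6, 8, 9} → COUNT(t.id)=3
  4: ids {2, 4, 10, 13, 14} → COUNT(t.id)=5

Reno | 6 ; Reno | 3 ; Delhi | 5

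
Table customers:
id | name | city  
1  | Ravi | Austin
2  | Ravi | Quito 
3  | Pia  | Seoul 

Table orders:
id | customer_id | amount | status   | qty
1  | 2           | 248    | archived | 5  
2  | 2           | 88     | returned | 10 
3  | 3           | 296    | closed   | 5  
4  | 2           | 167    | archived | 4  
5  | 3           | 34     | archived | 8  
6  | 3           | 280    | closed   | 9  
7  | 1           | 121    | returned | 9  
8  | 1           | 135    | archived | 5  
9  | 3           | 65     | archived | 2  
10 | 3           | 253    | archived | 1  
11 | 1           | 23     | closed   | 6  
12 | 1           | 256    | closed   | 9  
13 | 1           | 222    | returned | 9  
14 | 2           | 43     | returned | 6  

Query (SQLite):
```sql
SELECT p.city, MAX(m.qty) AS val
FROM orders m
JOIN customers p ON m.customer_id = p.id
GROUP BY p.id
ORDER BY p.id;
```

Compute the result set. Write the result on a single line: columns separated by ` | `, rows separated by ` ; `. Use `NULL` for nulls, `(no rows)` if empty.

Join each orders row to its customers via customer_id.
Group joined rows by customers.id; compute MAX(m.qty) per group.
  1: ids {7, 8, 11, 12, 13} → MAX(m.qty)=9
  2: ids {1, 2, 4, 14} → MAX(m.qty)=10
  3: ids {3, 5, 6, 9, 10} → MAX(m.qty)=9

Austin | 9 ; Quito | 10 ; Seoul | 9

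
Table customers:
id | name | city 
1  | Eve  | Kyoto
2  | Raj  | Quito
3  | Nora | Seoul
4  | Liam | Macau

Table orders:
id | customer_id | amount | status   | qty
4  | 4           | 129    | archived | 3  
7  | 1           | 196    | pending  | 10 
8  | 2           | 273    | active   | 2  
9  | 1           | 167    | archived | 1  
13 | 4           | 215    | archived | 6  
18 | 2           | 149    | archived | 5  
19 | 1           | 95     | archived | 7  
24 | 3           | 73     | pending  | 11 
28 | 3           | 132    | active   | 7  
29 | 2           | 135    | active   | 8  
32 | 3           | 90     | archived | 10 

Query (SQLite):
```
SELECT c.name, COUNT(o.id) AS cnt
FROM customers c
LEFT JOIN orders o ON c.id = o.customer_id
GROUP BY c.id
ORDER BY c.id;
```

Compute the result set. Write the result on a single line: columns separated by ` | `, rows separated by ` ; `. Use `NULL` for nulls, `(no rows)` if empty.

Eve | 3 ; Raj | 3 ; Nora | 3 ; Liam | 2

LEFT JOIN keeps every customers row; unmatched ones get NULL for orders columns.
Group by customers.id and compute COUNT(o.id). COUNT(col) of an all-NULL group is 0.
  1: ids {7, 9, 19} → COUNT(o.id)=3
  2: ids {8, 18, 29} → COUNT(o.id)=3
  3: ids {24, 28, 32} → COUNT(o.id)=3
  4: ids {4, 13} → COUNT(o.id)=2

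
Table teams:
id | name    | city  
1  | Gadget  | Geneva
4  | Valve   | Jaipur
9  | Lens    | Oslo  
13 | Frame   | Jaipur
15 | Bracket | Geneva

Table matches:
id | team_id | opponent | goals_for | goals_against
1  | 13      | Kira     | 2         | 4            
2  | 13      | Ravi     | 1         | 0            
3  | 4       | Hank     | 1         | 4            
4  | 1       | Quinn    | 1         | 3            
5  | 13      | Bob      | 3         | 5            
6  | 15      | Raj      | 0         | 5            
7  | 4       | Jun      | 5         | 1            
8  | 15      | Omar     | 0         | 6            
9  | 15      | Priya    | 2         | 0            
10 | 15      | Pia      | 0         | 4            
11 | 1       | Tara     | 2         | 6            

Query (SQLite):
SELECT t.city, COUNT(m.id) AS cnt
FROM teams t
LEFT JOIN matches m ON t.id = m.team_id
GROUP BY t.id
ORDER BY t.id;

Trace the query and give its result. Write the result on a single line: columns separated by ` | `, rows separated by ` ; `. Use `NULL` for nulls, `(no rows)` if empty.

Geneva | 2 ; Jaipur | 2 ; Oslo | 0 ; Jaipur | 3 ; Geneva | 4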